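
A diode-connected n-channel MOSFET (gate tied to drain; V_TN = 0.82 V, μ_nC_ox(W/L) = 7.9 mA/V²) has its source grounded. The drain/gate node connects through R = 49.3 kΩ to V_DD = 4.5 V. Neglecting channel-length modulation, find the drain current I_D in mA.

With gate tied to drain, V_GS = V_DS ≥ V_GS − V_TN, so the device is in saturation.
KCL at the drain: ½ k_n (V_GS − V_TN)² = (V_DD − V_GS)/R.
Let x = V_GS − 0.82. Then 195 x² + x − 3.68 = 0, giving x = 0.135 V (positive root), so V_GS = 0.955 V.
I_D = (V_DD − V_GS)/R = (4.5 − 0.955) / 49.3 = 0.0719 mA.

I_D = 0.0719 mA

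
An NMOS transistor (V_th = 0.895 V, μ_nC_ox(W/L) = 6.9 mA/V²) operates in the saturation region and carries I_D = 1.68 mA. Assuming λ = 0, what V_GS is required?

In saturation I_D = ½ k_n (V_GS − V_th)², so V_GS − V_th = √(2 I_D / k_n) = √(2 × 1.68 / 6.9) = 0.698 V.
V_GS = 0.895 + 0.698 = 1.59 V.

V_GS = 1.59 V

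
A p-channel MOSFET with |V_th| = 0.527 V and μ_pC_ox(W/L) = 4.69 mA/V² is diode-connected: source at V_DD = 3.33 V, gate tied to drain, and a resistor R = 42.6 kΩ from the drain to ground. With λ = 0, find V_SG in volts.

V_SG = 0.690 V

With gate tied to drain, V_SG = V_SD ≥ V_SG − |V_th|, so the device is in saturation.
KCL at the drain: ½ k_p (V_SG − |V_th|)² = (V_DD − V_SG)/R.
Let x = V_SG − 0.527. Then 99.9 x² + x − 2.803 = 0, giving x = 0.163 V (positive root), so V_SG = 0.69 V.
I_D = (V_DD − V_SG)/R = (3.33 − 0.69) / 42.6 = 0.062 mA.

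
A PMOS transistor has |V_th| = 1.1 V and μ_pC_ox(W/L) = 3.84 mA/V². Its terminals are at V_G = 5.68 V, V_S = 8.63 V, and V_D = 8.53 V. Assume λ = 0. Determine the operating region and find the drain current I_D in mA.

V_SG = V_S − V_G = 8.63 − 5.68 = 2.95 V; V_SD = V_S − V_D = 8.63 − 8.53 = 0.1 V.
V_ov = V_SG − |V_th| = 2.95 − 1.1 = 1.85 V.
Since V_SD = 0.1 V < V_ov = 1.85 V, the device is in the triode region.
I_D = k_p [V_ov · V_SD − ½ V_SD²] = 3.84 × [1.85 × 0.1 − 0.5 × 0.1²] = 0.691 mA.

Triode; I_D = 0.691 mA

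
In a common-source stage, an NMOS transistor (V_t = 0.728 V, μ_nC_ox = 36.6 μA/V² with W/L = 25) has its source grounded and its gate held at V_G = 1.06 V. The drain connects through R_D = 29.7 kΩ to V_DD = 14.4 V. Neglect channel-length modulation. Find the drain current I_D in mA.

V_GS = V_G = 1.06 V, so V_ov = 1.06 − 0.728 = 0.332 V.
k_n = μ_nC_ox · (W/L) = 0.915 mA/V².
Assume saturation: I_D = ½ k_n V_ov² = 0.5 × 0.915 × 0.332² = 0.0504 mA, giving V_DS = V_DD − I_D R_D = 14.4 − 0.0504 × 29.7 = 12.9 V.
V_DS = 12.9 V ≥ V_ov = 0.332 V, confirming saturation.

I_D = 0.0504 mA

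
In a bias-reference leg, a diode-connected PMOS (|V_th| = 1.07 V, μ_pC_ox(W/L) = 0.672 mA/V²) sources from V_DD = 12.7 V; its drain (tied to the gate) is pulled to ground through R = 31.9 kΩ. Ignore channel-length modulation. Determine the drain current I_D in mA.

With gate tied to drain, V_SG = V_SD ≥ V_SG − |V_th|, so the device is in saturation.
KCL at the drain: ½ k_p (V_SG − |V_th|)² = (V_DD − V_SG)/R.
Let x = V_SG − 1.07. Then 10.7 x² + x − 11.63 = 0, giving x = 0.996 V (positive root), so V_SG = 2.07 V.
I_D = (V_DD − V_SG)/R = (12.7 − 2.07) / 31.9 = 0.333 mA.

I_D = 0.333 mA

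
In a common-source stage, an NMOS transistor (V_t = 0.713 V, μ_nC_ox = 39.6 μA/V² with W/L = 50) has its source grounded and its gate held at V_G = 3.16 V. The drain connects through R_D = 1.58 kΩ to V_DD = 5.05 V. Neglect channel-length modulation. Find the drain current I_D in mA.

V_GS = V_G = 3.16 V, so V_ov = 3.16 − 0.713 = 2.45 V.
k_n = μ_nC_ox · (W/L) = 1.98 mA/V².
Assume saturation: I_D = ½ k_n V_ov² = 0.5 × 1.98 × 2.45² = 5.93 mA, giving V_DS = V_DD − I_D R_D = 5.05 − 5.93 × 1.58 = -4.32 V.
But -4.32 V < V_ov = 2.45 V, so the device is actually in triode.
In triode I_D = k_n[V_ov V_DS − ½ V_DS²] and I_D = (V_DD − V_DS)/R_D. Equating: 1.56 V_DS² − 8.655 V_DS + 5.05 = 0, giving V_DS = 0.663 V (the root below V_ov).
I_D = (5.05 − 0.663) / 1.58 = 2.78 mA.

I_D = 2.78 mA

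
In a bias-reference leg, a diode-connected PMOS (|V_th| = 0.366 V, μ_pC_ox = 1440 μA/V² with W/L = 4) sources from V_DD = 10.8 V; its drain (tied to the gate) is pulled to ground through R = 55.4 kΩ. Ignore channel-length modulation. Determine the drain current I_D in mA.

With gate tied to drain, V_SG = V_SD ≥ V_SG − |V_th|, so the device is in saturation.
k_p = μ_pC_ox · (W/L) = 5.76 mA/V².
KCL at the drain: ½ k_p (V_SG − |V_th|)² = (V_DD − V_SG)/R.
Let x = V_SG − 0.366. Then 160 x² + x − 10.43 = 0, giving x = 0.253 V (positive root), so V_SG = 0.619 V.
I_D = (V_DD − V_SG)/R = (10.8 − 0.619) / 55.4 = 0.184 mA.

I_D = 0.184 mA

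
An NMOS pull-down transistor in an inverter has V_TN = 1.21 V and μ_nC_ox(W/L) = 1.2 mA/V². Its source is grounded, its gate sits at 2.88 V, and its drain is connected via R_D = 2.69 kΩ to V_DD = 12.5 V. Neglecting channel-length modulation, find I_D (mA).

V_GS = V_G = 2.88 V, so V_ov = 2.88 − 1.21 = 1.67 V.
Assume saturation: I_D = ½ k_n V_ov² = 0.5 × 1.2 × 1.67² = 1.67 mA, giving V_DS = V_DD − I_D R_D = 12.5 − 1.67 × 2.69 = 8 V.
V_DS = 8 V ≥ V_ov = 1.67 V, confirming saturation.

I_D = 1.67 mA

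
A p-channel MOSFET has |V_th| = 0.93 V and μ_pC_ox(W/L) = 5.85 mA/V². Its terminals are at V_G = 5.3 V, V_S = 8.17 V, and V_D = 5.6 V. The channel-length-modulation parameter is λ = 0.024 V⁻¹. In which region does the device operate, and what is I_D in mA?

Saturation; I_D = 11.7 mA

V_SG = V_S − V_G = 8.17 − 5.3 = 2.87 V; V_SD = V_S − V_D = 8.17 − 5.6 = 2.57 V.
V_ov = V_SG − |V_th| = 2.87 − 0.93 = 1.94 V.
Since V_SD = 2.57 V ≥ V_ov = 1.94 V, the device is in saturation.
I_D = ½ k_p V_ov² (1 + λ V_SD) = 0.5 × 5.85 × 1.94² × (1 + 0.024 × 2.57) = 11.7 mA.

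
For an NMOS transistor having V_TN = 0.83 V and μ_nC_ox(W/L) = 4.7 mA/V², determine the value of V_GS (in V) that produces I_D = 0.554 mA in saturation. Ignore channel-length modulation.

V_GS = 1.32 V

In saturation I_D = ½ k_n (V_GS − V_TN)², so V_GS − V_TN = √(2 I_D / k_n) = √(2 × 0.554 / 4.7) = 0.486 V.
V_GS = 0.83 + 0.486 = 1.32 V.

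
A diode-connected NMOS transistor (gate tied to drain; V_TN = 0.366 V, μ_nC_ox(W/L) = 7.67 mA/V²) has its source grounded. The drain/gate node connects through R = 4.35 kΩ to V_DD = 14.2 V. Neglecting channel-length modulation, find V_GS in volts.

With gate tied to drain, V_GS = V_DS ≥ V_GS − V_TN, so the device is in saturation.
KCL at the drain: ½ k_n (V_GS − V_TN)² = (V_DD − V_GS)/R.
Let x = V_GS − 0.366. Then 16.7 x² + x − 13.83 = 0, giving x = 0.881 V (positive root), so V_GS = 1.25 V.
I_D = (V_DD − V_GS)/R = (14.2 − 1.25) / 4.35 = 2.98 mA.

V_GS = 1.25 V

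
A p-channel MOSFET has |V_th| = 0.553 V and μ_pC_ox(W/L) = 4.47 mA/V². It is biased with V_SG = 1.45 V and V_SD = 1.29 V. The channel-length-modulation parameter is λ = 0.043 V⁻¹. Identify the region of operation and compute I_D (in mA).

Saturation; I_D = 1.90 mA

V_ov = V_SG − |V_th| = 1.45 − 0.553 = 0.897 V.
Since V_SD = 1.29 V ≥ V_ov = 0.897 V, the device is in saturation.
I_D = ½ k_p V_ov² (1 + λ V_SD) = 0.5 × 4.47 × 0.897² × (1 + 0.043 × 1.29) = 1.9 mA.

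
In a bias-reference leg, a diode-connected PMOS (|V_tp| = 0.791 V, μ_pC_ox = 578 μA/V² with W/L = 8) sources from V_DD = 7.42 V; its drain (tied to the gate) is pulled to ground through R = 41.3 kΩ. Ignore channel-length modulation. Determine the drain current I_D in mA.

With gate tied to drain, V_SG = V_SD ≥ V_SG − |V_tp|, so the device is in saturation.
k_p = μ_pC_ox · (W/L) = 4.624 mA/V².
KCL at the drain: ½ k_p (V_SG − |V_tp|)² = (V_DD − V_SG)/R.
Let x = V_SG − 0.791. Then 95.5 x² + x − 6.629 = 0, giving x = 0.258 V (positive root), so V_SG = 1.05 V.
I_D = (V_DD − V_SG)/R = (7.42 − 1.05) / 41.3 = 0.154 mA.

I_D = 0.154 mA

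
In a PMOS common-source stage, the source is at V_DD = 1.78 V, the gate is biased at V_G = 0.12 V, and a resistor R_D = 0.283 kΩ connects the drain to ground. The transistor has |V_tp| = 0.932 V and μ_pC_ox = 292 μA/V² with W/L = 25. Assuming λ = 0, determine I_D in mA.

V_SG = V_DD − V_G = 1.78 − 0.12 = 1.66 V, so V_ov = 1.66 − 0.932 = 0.728 V.
k_p = μ_pC_ox · (W/L) = 7.3 mA/V².
Assume saturation: I_D = ½ k_p V_ov² = 0.5 × 7.3 × 0.728² = 1.93 mA, giving V_SD = V_DD − I_D R_D = 1.78 − 1.93 × 0.283 = 1.23 V.
V_SD = 1.23 V ≥ V_ov = 0.728 V, confirming saturation.

I_D = 1.93 mA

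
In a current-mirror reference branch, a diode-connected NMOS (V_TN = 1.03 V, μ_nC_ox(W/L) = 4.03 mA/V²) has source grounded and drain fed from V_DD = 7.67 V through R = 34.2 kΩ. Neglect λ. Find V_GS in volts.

With gate tied to drain, V_GS = V_DS ≥ V_GS − V_TN, so the device is in saturation.
KCL at the drain: ½ k_n (V_GS − V_TN)² = (V_DD − V_GS)/R.
Let x = V_GS − 1.03. Then 68.9 x² + x − 6.64 = 0, giving x = 0.303 V (positive root), so V_GS = 1.33 V.
I_D = (V_DD − V_GS)/R = (7.67 − 1.33) / 34.2 = 0.185 mA.

V_GS = 1.33 V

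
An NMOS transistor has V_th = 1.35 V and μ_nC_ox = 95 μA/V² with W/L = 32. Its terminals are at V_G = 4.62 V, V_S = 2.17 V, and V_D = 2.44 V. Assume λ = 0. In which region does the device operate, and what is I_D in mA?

Triode; I_D = 0.792 mA

V_GS = V_G − V_S = 4.62 − 2.17 = 2.45 V; V_DS = V_D − V_S = 2.44 − 2.17 = 0.27 V.
k_n = μ_nC_ox · (W/L) = 3.04 mA/V².
V_ov = V_GS − V_th = 2.45 − 1.35 = 1.1 V.
Since V_DS = 0.27 V < V_ov = 1.1 V, the device is in the triode region.
I_D = k_n [V_ov · V_DS − ½ V_DS²] = 3.04 × [1.1 × 0.27 − 0.5 × 0.27²] = 0.792 mA.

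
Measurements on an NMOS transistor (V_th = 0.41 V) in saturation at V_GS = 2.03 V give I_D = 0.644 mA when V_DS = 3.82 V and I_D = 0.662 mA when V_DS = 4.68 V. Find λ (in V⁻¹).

λ = 0.0371 V⁻¹

With V_GS fixed, I_D ∝ (1 + λ V_DS) in saturation, so I_D2/I_D1 = (1 + λ V_DS2)/(1 + λ V_DS1).
0.662/0.644 = 1.028 = (1 + 4.68 λ)/(1 + 3.82 λ).
Solving: λ (I_D1 V_DS2 − I_D2 V_DS1) = I_D2 − I_D1, so λ = (0.662 − 0.644) / (0.644 × 4.68 − 0.662 × 3.82) = 0.018 / 0.485 = 0.0371 V⁻¹.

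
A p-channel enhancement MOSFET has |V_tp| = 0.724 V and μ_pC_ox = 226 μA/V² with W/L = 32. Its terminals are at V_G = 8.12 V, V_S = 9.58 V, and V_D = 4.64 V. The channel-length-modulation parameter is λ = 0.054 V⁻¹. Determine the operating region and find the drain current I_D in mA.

Saturation; I_D = 2.48 mA

V_SG = V_S − V_G = 9.58 − 8.12 = 1.46 V; V_SD = V_S − V_D = 9.58 − 4.64 = 4.94 V.
k_p = μ_pC_ox · (W/L) = 7.232 mA/V².
V_ov = V_SG − |V_tp| = 1.46 − 0.724 = 0.736 V.
Since V_SD = 4.94 V ≥ V_ov = 0.736 V, the device is in saturation.
I_D = ½ k_p V_ov² (1 + λ V_SD) = 0.5 × 7.232 × 0.736² × (1 + 0.054 × 4.94) = 2.48 mA.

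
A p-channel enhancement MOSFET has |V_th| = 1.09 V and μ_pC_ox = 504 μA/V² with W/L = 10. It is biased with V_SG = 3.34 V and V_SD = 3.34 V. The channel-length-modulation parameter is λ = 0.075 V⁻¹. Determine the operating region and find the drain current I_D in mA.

k_p = μ_pC_ox · (W/L) = 5.04 mA/V².
V_ov = V_SG − |V_th| = 3.34 − 1.09 = 2.25 V.
Since V_SD = 3.34 V ≥ V_ov = 2.25 V, the device is in saturation.
I_D = ½ k_p V_ov² (1 + λ V_SD) = 0.5 × 5.04 × 2.25² × (1 + 0.075 × 3.34) = 16 mA.

Saturation; I_D = 16.0 mA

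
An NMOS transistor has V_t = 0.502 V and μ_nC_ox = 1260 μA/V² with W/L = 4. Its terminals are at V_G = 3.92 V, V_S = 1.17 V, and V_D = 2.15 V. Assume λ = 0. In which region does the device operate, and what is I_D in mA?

V_GS = V_G − V_S = 3.92 − 1.17 = 2.75 V; V_DS = V_D − V_S = 2.15 − 1.17 = 0.98 V.
k_n = μ_nC_ox · (W/L) = 5.04 mA/V².
V_ov = V_GS − V_t = 2.75 − 0.502 = 2.25 V.
Since V_DS = 0.98 V < V_ov = 2.25 V, the device is in the triode region.
I_D = k_n [V_ov · V_DS − ½ V_DS²] = 5.04 × [2.25 × 0.98 − 0.5 × 0.98²] = 8.68 mA.

Triode; I_D = 8.68 mA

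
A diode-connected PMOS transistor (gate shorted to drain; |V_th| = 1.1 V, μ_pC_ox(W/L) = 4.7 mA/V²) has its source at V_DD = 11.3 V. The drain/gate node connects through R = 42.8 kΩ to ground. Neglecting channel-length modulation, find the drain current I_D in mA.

I_D = 0.231 mA

With gate tied to drain, V_SG = V_SD ≥ V_SG − |V_th|, so the device is in saturation.
KCL at the drain: ½ k_p (V_SG − |V_th|)² = (V_DD − V_SG)/R.
Let x = V_SG − 1.1. Then 101 x² + x − 10.2 = 0, giving x = 0.314 V (positive root), so V_SG = 1.41 V.
I_D = (V_DD − V_SG)/R = (11.3 − 1.41) / 42.8 = 0.231 mA.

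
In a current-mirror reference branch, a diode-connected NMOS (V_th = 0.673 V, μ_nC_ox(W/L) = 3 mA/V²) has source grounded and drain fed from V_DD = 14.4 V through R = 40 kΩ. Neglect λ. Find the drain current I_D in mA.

With gate tied to drain, V_GS = V_DS ≥ V_GS − V_th, so the device is in saturation.
KCL at the drain: ½ k_n (V_GS − V_th)² = (V_DD − V_GS)/R.
Let x = V_GS − 0.673. Then 60 x² + x − 13.73 = 0, giving x = 0.47 V (positive root), so V_GS = 1.14 V.
I_D = (V_DD − V_GS)/R = (14.4 − 1.14) / 40 = 0.331 mA.

I_D = 0.331 mA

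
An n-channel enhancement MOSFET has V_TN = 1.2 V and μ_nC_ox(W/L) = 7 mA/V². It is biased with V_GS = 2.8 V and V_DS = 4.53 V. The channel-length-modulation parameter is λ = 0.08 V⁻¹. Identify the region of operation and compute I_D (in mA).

Saturation; I_D = 12.2 mA

V_ov = V_GS − V_TN = 2.8 − 1.2 = 1.6 V.
Since V_DS = 4.53 V ≥ V_ov = 1.6 V, the device is in saturation.
I_D = ½ k_n V_ov² (1 + λ V_DS) = 0.5 × 7 × 1.6² × (1 + 0.08 × 4.53) = 12.2 mA.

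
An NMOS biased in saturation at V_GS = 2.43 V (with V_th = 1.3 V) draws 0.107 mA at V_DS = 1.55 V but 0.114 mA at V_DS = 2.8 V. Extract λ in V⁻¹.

With V_GS fixed, I_D ∝ (1 + λ V_DS) in saturation, so I_D2/I_D1 = (1 + λ V_DS2)/(1 + λ V_DS1).
0.114/0.107 = 1.065 = (1 + 2.8 λ)/(1 + 1.55 λ).
Solving: λ (I_D1 V_DS2 − I_D2 V_DS1) = I_D2 − I_D1, so λ = (0.114 − 0.107) / (0.107 × 2.8 − 0.114 × 1.55) = 0.007 / 0.123 = 0.057 V⁻¹.

λ = 0.0570 V⁻¹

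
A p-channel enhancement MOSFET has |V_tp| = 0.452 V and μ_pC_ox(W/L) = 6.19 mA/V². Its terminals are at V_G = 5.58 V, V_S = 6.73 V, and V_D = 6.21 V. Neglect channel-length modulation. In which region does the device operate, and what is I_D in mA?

V_SG = V_S − V_G = 6.73 − 5.58 = 1.15 V; V_SD = V_S − V_D = 6.73 − 6.21 = 0.52 V.
V_ov = V_SG − |V_tp| = 1.15 − 0.452 = 0.698 V.
Since V_SD = 0.52 V < V_ov = 0.698 V, the device is in the triode region.
I_D = k_p [V_ov · V_SD − ½ V_SD²] = 6.19 × [0.698 × 0.52 − 0.5 × 0.52²] = 1.41 mA.

Triode; I_D = 1.41 mA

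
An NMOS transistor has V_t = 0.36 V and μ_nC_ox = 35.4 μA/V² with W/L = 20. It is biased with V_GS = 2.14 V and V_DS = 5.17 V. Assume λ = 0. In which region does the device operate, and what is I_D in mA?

Saturation; I_D = 1.12 mA

k_n = μ_nC_ox · (W/L) = 0.708 mA/V².
V_ov = V_GS − V_t = 2.14 − 0.36 = 1.78 V.
Since V_DS = 5.17 V ≥ V_ov = 1.78 V, the device is in saturation.
I_D = ½ k_n V_ov² = 0.5 × 0.708 × 1.78² = 1.12 mA.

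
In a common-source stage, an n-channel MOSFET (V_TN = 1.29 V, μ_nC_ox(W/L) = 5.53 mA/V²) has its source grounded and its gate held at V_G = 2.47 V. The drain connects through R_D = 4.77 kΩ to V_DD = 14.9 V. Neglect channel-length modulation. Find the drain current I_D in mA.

V_GS = V_G = 2.47 V, so V_ov = 2.47 − 1.29 = 1.18 V.
Assume saturation: I_D = ½ k_n V_ov² = 0.5 × 5.53 × 1.18² = 3.85 mA, giving V_DS = V_DD − I_D R_D = 14.9 − 3.85 × 4.77 = -3.46 V.
But -3.46 V < V_ov = 1.18 V, so the device is actually in triode.
In triode I_D = k_n[V_ov V_DS − ½ V_DS²] and I_D = (V_DD − V_DS)/R_D. Equating: 13.2 V_DS² − 32.13 V_DS + 14.9 = 0, giving V_DS = 0.623 V (the root below V_ov).
I_D = (14.9 − 0.623) / 4.77 = 2.99 mA.

I_D = 2.99 mA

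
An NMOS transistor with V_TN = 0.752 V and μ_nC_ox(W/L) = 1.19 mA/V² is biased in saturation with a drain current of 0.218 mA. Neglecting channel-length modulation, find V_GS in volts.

In saturation I_D = ½ k_n (V_GS − V_TN)², so V_GS − V_TN = √(2 I_D / k_n) = √(2 × 0.218 / 1.19) = 0.605 V.
V_GS = 0.752 + 0.605 = 1.36 V.

V_GS = 1.36 V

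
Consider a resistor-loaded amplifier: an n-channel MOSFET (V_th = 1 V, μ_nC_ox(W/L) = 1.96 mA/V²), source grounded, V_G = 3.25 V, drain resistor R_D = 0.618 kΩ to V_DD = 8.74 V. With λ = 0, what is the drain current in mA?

V_GS = V_G = 3.25 V, so V_ov = 3.25 − 1 = 2.25 V.
Assume saturation: I_D = ½ k_n V_ov² = 0.5 × 1.96 × 2.25² = 4.96 mA, giving V_DS = V_DD − I_D R_D = 8.74 − 4.96 × 0.618 = 5.67 V.
V_DS = 5.67 V ≥ V_ov = 2.25 V, confirming saturation.

I_D = 4.96 mA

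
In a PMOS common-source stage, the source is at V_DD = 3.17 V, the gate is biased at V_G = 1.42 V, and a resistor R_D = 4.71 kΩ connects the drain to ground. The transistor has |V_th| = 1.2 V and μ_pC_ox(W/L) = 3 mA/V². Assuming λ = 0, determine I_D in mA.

I_D = 0.454 mA

V_SG = V_DD − V_G = 3.17 − 1.42 = 1.75 V, so V_ov = 1.75 − 1.2 = 0.55 V.
Assume saturation: I_D = ½ k_p V_ov² = 0.5 × 3 × 0.55² = 0.454 mA, giving V_SD = V_DD − I_D R_D = 3.17 − 0.454 × 4.71 = 1.03 V.
V_SD = 1.03 V ≥ V_ov = 0.55 V, confirming saturation.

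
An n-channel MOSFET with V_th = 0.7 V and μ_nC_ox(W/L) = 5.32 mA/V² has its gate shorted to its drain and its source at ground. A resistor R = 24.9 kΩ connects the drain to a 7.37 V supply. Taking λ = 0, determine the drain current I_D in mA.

With gate tied to drain, V_GS = V_DS ≥ V_GS − V_th, so the device is in saturation.
KCL at the drain: ½ k_n (V_GS − V_th)² = (V_DD − V_GS)/R.
Let x = V_GS − 0.7. Then 66.2 x² + x − 6.67 = 0, giving x = 0.31 V (positive root), so V_GS = 1.01 V.
I_D = (V_DD − V_GS)/R = (7.37 − 1.01) / 24.9 = 0.255 mA.

I_D = 0.255 mA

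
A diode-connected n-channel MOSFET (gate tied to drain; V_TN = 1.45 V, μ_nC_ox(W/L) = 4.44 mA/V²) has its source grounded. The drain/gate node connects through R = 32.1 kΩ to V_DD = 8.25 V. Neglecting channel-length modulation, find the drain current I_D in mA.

With gate tied to drain, V_GS = V_DS ≥ V_GS − V_TN, so the device is in saturation.
KCL at the drain: ½ k_n (V_GS − V_TN)² = (V_DD − V_GS)/R.
Let x = V_GS − 1.45. Then 71.3 x² + x − 6.8 = 0, giving x = 0.302 V (positive root), so V_GS = 1.75 V.
I_D = (V_DD − V_GS)/R = (8.25 − 1.75) / 32.1 = 0.202 mA.

I_D = 0.202 mA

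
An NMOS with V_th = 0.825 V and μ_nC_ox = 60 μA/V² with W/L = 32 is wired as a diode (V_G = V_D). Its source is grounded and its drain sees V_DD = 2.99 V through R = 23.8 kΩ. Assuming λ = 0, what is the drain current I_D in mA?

With gate tied to drain, V_GS = V_DS ≥ V_GS − V_th, so the device is in saturation.
k_n = μ_nC_ox · (W/L) = 1.92 mA/V².
KCL at the drain: ½ k_n (V_GS − V_th)² = (V_DD − V_GS)/R.
Let x = V_GS − 0.825. Then 22.8 x² + x − 2.165 = 0, giving x = 0.287 V (positive root), so V_GS = 1.11 V.
I_D = (V_DD − V_GS)/R = (2.99 − 1.11) / 23.8 = 0.0789 mA.

I_D = 0.0789 mA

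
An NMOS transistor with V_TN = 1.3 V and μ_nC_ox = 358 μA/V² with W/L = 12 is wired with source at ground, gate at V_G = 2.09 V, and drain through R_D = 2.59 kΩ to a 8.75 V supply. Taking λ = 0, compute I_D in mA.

I_D = 1.34 mA

V_GS = V_G = 2.09 V, so V_ov = 2.09 − 1.3 = 0.79 V.
k_n = μ_nC_ox · (W/L) = 4.296 mA/V².
Assume saturation: I_D = ½ k_n V_ov² = 0.5 × 4.296 × 0.79² = 1.34 mA, giving V_DS = V_DD − I_D R_D = 8.75 − 1.34 × 2.59 = 5.28 V.
V_DS = 5.28 V ≥ V_ov = 0.79 V, confirming saturation.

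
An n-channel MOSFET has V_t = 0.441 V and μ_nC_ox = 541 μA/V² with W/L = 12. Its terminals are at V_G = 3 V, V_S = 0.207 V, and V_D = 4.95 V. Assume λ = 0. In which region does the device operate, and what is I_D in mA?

Saturation; I_D = 18.0 mA

V_GS = V_G − V_S = 3 − 0.207 = 2.79 V; V_DS = V_D − V_S = 4.95 − 0.207 = 4.74 V.
k_n = μ_nC_ox · (W/L) = 6.492 mA/V².
V_ov = V_GS − V_t = 2.79 − 0.441 = 2.35 V.
Since V_DS = 4.74 V ≥ V_ov = 2.35 V, the device is in saturation.
I_D = ½ k_n V_ov² = 0.5 × 6.492 × 2.35² = 18 mA.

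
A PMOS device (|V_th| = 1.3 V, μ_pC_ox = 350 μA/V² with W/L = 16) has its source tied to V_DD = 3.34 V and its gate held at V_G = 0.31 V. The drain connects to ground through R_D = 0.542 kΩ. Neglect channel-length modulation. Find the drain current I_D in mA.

V_SG = V_DD − V_G = 3.34 − 0.31 = 3.03 V, so V_ov = 3.03 − 1.3 = 1.73 V.
k_p = μ_pC_ox · (W/L) = 5.6 mA/V².
Assume saturation: I_D = ½ k_p V_ov² = 0.5 × 5.6 × 1.73² = 8.38 mA, giving V_SD = V_DD − I_D R_D = 3.34 − 8.38 × 0.542 = -1.2 V.
But -1.2 V < V_ov = 1.73 V, so the device is actually in triode.
In triode I_D = k_p[V_ov V_SD − ½ V_SD²] and I_D = (V_DD − V_SD)/R_D. Equating: 1.52 V_SD² − 6.251 V_SD + 3.34 = 0, giving V_SD = 0.631 V (the root below V_ov).
I_D = (3.34 − 0.631) / 0.542 = 5 mA.

I_D = 5.00 mA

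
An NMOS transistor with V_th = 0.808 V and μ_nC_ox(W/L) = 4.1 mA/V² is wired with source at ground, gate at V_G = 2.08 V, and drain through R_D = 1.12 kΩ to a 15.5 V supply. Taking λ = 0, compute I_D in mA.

V_GS = V_G = 2.08 V, so V_ov = 2.08 − 0.808 = 1.27 V.
Assume saturation: I_D = ½ k_n V_ov² = 0.5 × 4.1 × 1.27² = 3.32 mA, giving V_DS = V_DD − I_D R_D = 15.5 − 3.32 × 1.12 = 11.8 V.
V_DS = 11.8 V ≥ V_ov = 1.27 V, confirming saturation.

I_D = 3.32 mA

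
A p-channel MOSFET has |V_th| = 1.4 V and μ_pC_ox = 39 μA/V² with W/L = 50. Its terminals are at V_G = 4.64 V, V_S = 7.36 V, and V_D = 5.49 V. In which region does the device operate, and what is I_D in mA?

Saturation; I_D = 1.70 mA

V_SG = V_S − V_G = 7.36 − 4.64 = 2.72 V; V_SD = V_S − V_D = 7.36 − 5.49 = 1.87 V.
k_p = μ_pC_ox · (W/L) = 1.95 mA/V².
V_ov = V_SG − |V_th| = 2.72 − 1.4 = 1.32 V.
Since V_SD = 1.87 V ≥ V_ov = 1.32 V, the device is in saturation.
I_D = ½ k_p V_ov² = 0.5 × 1.95 × 1.32² = 1.7 mA.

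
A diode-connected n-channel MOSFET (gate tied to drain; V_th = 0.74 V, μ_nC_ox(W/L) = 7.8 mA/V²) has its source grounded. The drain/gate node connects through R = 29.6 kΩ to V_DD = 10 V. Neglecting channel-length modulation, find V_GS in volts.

V_GS = 1.02 V

With gate tied to drain, V_GS = V_DS ≥ V_GS − V_th, so the device is in saturation.
KCL at the drain: ½ k_n (V_GS − V_th)² = (V_DD − V_GS)/R.
Let x = V_GS − 0.74. Then 115 x² + x − 9.26 = 0, giving x = 0.279 V (positive root), so V_GS = 1.02 V.
I_D = (V_DD − V_GS)/R = (10 − 1.02) / 29.6 = 0.303 mA.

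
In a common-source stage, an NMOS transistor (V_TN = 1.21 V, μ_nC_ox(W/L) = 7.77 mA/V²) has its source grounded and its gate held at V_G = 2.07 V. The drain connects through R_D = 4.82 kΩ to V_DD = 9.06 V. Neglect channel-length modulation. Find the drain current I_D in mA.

I_D = 1.81 mA

V_GS = V_G = 2.07 V, so V_ov = 2.07 − 1.21 = 0.86 V.
Assume saturation: I_D = ½ k_n V_ov² = 0.5 × 7.77 × 0.86² = 2.87 mA, giving V_DS = V_DD − I_D R_D = 9.06 − 2.87 × 4.82 = -4.79 V.
But -4.79 V < V_ov = 0.86 V, so the device is actually in triode.
In triode I_D = k_n[V_ov V_DS − ½ V_DS²] and I_D = (V_DD − V_DS)/R_D. Equating: 18.7 V_DS² − 33.21 V_DS + 9.06 = 0, giving V_DS = 0.337 V (the root below V_ov).
I_D = (9.06 − 0.337) / 4.82 = 1.81 mA.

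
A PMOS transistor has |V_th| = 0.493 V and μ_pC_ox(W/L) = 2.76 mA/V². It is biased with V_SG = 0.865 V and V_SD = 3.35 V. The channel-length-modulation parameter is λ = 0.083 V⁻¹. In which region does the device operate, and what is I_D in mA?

V_ov = V_SG − |V_th| = 0.865 − 0.493 = 0.372 V.
Since V_SD = 3.35 V ≥ V_ov = 0.372 V, the device is in saturation.
I_D = ½ k_p V_ov² (1 + λ V_SD) = 0.5 × 2.76 × 0.372² × (1 + 0.083 × 3.35) = 0.244 mA.

Saturation; I_D = 0.244 mA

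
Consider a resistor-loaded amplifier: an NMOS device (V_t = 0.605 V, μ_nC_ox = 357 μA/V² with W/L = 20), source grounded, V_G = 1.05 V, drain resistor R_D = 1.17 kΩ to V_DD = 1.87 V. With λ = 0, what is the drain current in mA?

I_D = 0.707 mA

V_GS = V_G = 1.05 V, so V_ov = 1.05 − 0.605 = 0.445 V.
k_n = μ_nC_ox · (W/L) = 7.14 mA/V².
Assume saturation: I_D = ½ k_n V_ov² = 0.5 × 7.14 × 0.445² = 0.707 mA, giving V_DS = V_DD − I_D R_D = 1.87 − 0.707 × 1.17 = 1.04 V.
V_DS = 1.04 V ≥ V_ov = 0.445 V, confirming saturation.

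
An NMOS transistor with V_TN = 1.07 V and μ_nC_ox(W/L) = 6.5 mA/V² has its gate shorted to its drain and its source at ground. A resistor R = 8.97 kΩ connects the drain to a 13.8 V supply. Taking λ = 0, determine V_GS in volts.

With gate tied to drain, V_GS = V_DS ≥ V_GS − V_TN, so the device is in saturation.
KCL at the drain: ½ k_n (V_GS − V_TN)² = (V_DD − V_GS)/R.
Let x = V_GS − 1.07. Then 29.2 x² + x − 12.73 = 0, giving x = 0.644 V (positive root), so V_GS = 1.71 V.
I_D = (V_DD − V_GS)/R = (13.8 − 1.71) / 8.97 = 1.35 mA.

V_GS = 1.71 V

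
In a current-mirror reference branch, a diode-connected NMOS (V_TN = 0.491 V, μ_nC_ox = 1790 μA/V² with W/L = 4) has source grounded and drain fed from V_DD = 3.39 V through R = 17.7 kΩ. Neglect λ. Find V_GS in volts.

V_GS = 0.697 V

With gate tied to drain, V_GS = V_DS ≥ V_GS − V_TN, so the device is in saturation.
k_n = μ_nC_ox · (W/L) = 7.16 mA/V².
KCL at the drain: ½ k_n (V_GS − V_TN)² = (V_DD − V_GS)/R.
Let x = V_GS − 0.491. Then 63.4 x² + x − 2.899 = 0, giving x = 0.206 V (positive root), so V_GS = 0.697 V.
I_D = (V_DD − V_GS)/R = (3.39 − 0.697) / 17.7 = 0.152 mA.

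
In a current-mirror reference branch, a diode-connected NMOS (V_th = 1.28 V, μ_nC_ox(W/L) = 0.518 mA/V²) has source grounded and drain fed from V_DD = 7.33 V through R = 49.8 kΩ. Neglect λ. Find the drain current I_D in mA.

I_D = 0.108 mA

With gate tied to drain, V_GS = V_DS ≥ V_GS − V_th, so the device is in saturation.
KCL at the drain: ½ k_n (V_GS − V_th)² = (V_DD − V_GS)/R.
Let x = V_GS − 1.28. Then 12.9 x² + x − 6.05 = 0, giving x = 0.647 V (positive root), so V_GS = 1.93 V.
I_D = (V_DD − V_GS)/R = (7.33 − 1.93) / 49.8 = 0.108 mA.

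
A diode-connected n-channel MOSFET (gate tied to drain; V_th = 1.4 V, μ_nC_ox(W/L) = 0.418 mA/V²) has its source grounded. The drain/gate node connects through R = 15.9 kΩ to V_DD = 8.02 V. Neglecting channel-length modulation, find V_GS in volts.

With gate tied to drain, V_GS = V_DS ≥ V_GS − V_th, so the device is in saturation.
KCL at the drain: ½ k_n (V_GS − V_th)² = (V_DD − V_GS)/R.
Let x = V_GS − 1.4. Then 3.32 x² + x − 6.62 = 0, giving x = 1.27 V (positive root), so V_GS = 2.67 V.
I_D = (V_DD − V_GS)/R = (8.02 − 2.67) / 15.9 = 0.337 mA.

V_GS = 2.67 V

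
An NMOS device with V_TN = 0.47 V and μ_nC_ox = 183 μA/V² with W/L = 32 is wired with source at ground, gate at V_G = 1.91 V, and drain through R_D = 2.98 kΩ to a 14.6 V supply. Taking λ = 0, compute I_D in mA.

V_GS = V_G = 1.91 V, so V_ov = 1.91 − 0.47 = 1.44 V.
k_n = μ_nC_ox · (W/L) = 5.856 mA/V².
Assume saturation: I_D = ½ k_n V_ov² = 0.5 × 5.856 × 1.44² = 6.07 mA, giving V_DS = V_DD − I_D R_D = 14.6 − 6.07 × 2.98 = -3.49 V.
But -3.49 V < V_ov = 1.44 V, so the device is actually in triode.
In triode I_D = k_n[V_ov V_DS − ½ V_DS²] and I_D = (V_DD − V_DS)/R_D. Equating: 8.73 V_DS² − 26.13 V_DS + 14.6 = 0, giving V_DS = 0.743 V (the root below V_ov).
I_D = (14.6 − 0.743) / 2.98 = 4.65 mA.

I_D = 4.65 mA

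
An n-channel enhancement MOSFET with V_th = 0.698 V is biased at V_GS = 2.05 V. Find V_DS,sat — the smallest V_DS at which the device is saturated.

V_DS,sat = 1.35 V

The boundary between triode and saturation is V_DS = V_GS − V_th = V_ov.
V_ov = 2.05 − 0.698 = 1.35 V.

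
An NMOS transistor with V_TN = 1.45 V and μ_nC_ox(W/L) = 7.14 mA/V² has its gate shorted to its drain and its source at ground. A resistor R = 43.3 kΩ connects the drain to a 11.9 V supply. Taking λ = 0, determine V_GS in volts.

V_GS = 1.71 V

With gate tied to drain, V_GS = V_DS ≥ V_GS − V_TN, so the device is in saturation.
KCL at the drain: ½ k_n (V_GS − V_TN)² = (V_DD − V_GS)/R.
Let x = V_GS − 1.45. Then 155 x² + x − 10.45 = 0, giving x = 0.257 V (positive root), so V_GS = 1.71 V.
I_D = (V_DD − V_GS)/R = (11.9 − 1.71) / 43.3 = 0.235 mA.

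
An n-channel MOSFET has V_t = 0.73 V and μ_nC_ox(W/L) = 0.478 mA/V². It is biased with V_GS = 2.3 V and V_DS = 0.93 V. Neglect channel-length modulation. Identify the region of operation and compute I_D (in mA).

V_ov = V_GS − V_t = 2.3 − 0.73 = 1.57 V.
Since V_DS = 0.93 V < V_ov = 1.57 V, the device is in the triode region.
I_D = k_n [V_ov · V_DS − ½ V_DS²] = 0.478 × [1.57 × 0.93 − 0.5 × 0.93²] = 0.491 mA.

Triode; I_D = 0.491 mA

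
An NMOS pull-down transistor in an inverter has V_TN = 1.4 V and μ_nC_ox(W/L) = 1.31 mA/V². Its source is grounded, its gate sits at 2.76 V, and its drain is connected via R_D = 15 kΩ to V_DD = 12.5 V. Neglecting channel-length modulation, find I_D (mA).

I_D = 0.796 mA

V_GS = V_G = 2.76 V, so V_ov = 2.76 − 1.4 = 1.36 V.
Assume saturation: I_D = ½ k_n V_ov² = 0.5 × 1.31 × 1.36² = 1.21 mA, giving V_DS = V_DD − I_D R_D = 12.5 − 1.21 × 15 = -5.67 V.
But -5.67 V < V_ov = 1.36 V, so the device is actually in triode.
In triode I_D = k_n[V_ov V_DS − ½ V_DS²] and I_D = (V_DD − V_DS)/R_D. Equating: 9.83 V_DS² − 27.72 V_DS + 12.5 = 0, giving V_DS = 0.563 V (the root below V_ov).
I_D = (12.5 − 0.563) / 15 = 0.796 mA.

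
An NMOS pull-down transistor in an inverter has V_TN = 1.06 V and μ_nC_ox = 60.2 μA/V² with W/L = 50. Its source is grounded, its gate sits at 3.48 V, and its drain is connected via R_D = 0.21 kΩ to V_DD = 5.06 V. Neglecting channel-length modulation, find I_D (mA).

V_GS = V_G = 3.48 V, so V_ov = 3.48 − 1.06 = 2.42 V.
k_n = μ_nC_ox · (W/L) = 3.01 mA/V².
Assume saturation: I_D = ½ k_n V_ov² = 0.5 × 3.01 × 2.42² = 8.81 mA, giving V_DS = V_DD − I_D R_D = 5.06 − 8.81 × 0.21 = 3.21 V.
V_DS = 3.21 V ≥ V_ov = 2.42 V, confirming saturation.

I_D = 8.81 mA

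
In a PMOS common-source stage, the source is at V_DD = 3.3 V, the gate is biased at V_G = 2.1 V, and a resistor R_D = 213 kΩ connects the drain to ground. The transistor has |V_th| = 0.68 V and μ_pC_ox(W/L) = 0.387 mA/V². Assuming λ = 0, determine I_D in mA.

I_D = 0.0151 mA

V_SG = V_DD − V_G = 3.3 − 2.1 = 1.2 V, so V_ov = 1.2 − 0.68 = 0.52 V.
Assume saturation: I_D = ½ k_p V_ov² = 0.5 × 0.387 × 0.52² = 0.0523 mA, giving V_SD = V_DD − I_D R_D = 3.3 − 0.0523 × 213 = -7.84 V.
But -7.84 V < V_ov = 0.52 V, so the device is actually in triode.
In triode I_D = k_p[V_ov V_SD − ½ V_SD²] and I_D = (V_DD − V_SD)/R_D. Equating: 41.2 V_SD² − 43.86 V_SD + 3.3 = 0, giving V_SD = 0.0815 V (the root below V_ov).
I_D = (3.3 − 0.0815) / 213 = 0.0151 mA.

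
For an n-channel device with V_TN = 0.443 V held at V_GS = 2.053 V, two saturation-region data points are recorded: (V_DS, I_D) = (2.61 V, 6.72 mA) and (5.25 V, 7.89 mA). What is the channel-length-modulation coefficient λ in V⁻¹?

With V_GS fixed, I_D ∝ (1 + λ V_DS) in saturation, so I_D2/I_D1 = (1 + λ V_DS2)/(1 + λ V_DS1).
7.89/6.72 = 1.174 = (1 + 5.25 λ)/(1 + 2.61 λ).
Solving: λ (I_D1 V_DS2 − I_D2 V_DS1) = I_D2 − I_D1, so λ = (7.89 − 6.72) / (6.72 × 5.25 − 7.89 × 2.61) = 1.17 / 14.7 = 0.0797 V⁻¹.

λ = 0.0797 V⁻¹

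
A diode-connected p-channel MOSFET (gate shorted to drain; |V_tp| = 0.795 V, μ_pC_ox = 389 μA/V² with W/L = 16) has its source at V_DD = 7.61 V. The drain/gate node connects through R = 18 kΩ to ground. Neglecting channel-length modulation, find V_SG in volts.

With gate tied to drain, V_SG = V_SD ≥ V_SG − |V_tp|, so the device is in saturation.
k_p = μ_pC_ox · (W/L) = 6.224 mA/V².
KCL at the drain: ½ k_p (V_SG − |V_tp|)² = (V_DD − V_SG)/R.
Let x = V_SG − 0.795. Then 56 x² + x − 6.815 = 0, giving x = 0.34 V (positive root), so V_SG = 1.13 V.
I_D = (V_DD − V_SG)/R = (7.61 − 1.13) / 18 = 0.36 mA.

V_SG = 1.13 V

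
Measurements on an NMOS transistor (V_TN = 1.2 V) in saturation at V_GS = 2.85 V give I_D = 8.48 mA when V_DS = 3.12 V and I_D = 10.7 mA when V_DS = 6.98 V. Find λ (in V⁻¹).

λ = 0.0860 V⁻¹

With V_GS fixed, I_D ∝ (1 + λ V_DS) in saturation, so I_D2/I_D1 = (1 + λ V_DS2)/(1 + λ V_DS1).
10.7/8.48 = 1.262 = (1 + 6.98 λ)/(1 + 3.12 λ).
Solving: λ (I_D1 V_DS2 − I_D2 V_DS1) = I_D2 − I_D1, so λ = (10.7 − 8.48) / (8.48 × 6.98 − 10.7 × 3.12) = 2.22 / 25.8 = 0.086 V⁻¹.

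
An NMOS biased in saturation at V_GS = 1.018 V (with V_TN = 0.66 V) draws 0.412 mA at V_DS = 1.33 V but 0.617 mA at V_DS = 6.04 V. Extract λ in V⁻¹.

λ = 0.123 V⁻¹

With V_GS fixed, I_D ∝ (1 + λ V_DS) in saturation, so I_D2/I_D1 = (1 + λ V_DS2)/(1 + λ V_DS1).
0.617/0.412 = 1.498 = (1 + 6.04 λ)/(1 + 1.33 λ).
Solving: λ (I_D1 V_DS2 − I_D2 V_DS1) = I_D2 − I_D1, so λ = (0.617 − 0.412) / (0.412 × 6.04 − 0.617 × 1.33) = 0.205 / 1.67 = 0.123 V⁻¹.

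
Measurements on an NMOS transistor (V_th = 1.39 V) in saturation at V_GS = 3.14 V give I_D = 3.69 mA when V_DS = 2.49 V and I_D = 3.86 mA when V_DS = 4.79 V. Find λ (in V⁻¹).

With V_GS fixed, I_D ∝ (1 + λ V_DS) in saturation, so I_D2/I_D1 = (1 + λ V_DS2)/(1 + λ V_DS1).
3.86/3.69 = 1.046 = (1 + 4.79 λ)/(1 + 2.49 λ).
Solving: λ (I_D1 V_DS2 − I_D2 V_DS1) = I_D2 − I_D1, so λ = (3.86 − 3.69) / (3.69 × 4.79 − 3.86 × 2.49) = 0.17 / 8.06 = 0.0211 V⁻¹.

λ = 0.0211 V⁻¹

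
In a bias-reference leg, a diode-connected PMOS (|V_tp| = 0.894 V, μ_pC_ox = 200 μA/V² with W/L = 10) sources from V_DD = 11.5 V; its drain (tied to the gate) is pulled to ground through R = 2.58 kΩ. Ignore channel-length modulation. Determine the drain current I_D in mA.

I_D = 3.40 mA

With gate tied to drain, V_SG = V_SD ≥ V_SG − |V_tp|, so the device is in saturation.
k_p = μ_pC_ox · (W/L) = 2 mA/V².
KCL at the drain: ½ k_p (V_SG − |V_tp|)² = (V_DD − V_SG)/R.
Let x = V_SG − 0.894. Then 2.58 x² + x − 10.61 = 0, giving x = 1.84 V (positive root), so V_SG = 2.74 V.
I_D = (V_DD − V_SG)/R = (11.5 − 2.74) / 2.58 = 3.4 mA.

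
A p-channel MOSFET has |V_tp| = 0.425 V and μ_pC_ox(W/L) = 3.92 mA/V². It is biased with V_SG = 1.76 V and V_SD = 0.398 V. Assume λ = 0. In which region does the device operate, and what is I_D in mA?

Triode; I_D = 1.77 mA

V_ov = V_SG − |V_tp| = 1.76 − 0.425 = 1.33 V.
Since V_SD = 0.398 V < V_ov = 1.33 V, the device is in the triode region.
I_D = k_p [V_ov · V_SD − ½ V_SD²] = 3.92 × [1.33 × 0.398 − 0.5 × 0.398²] = 1.77 mA.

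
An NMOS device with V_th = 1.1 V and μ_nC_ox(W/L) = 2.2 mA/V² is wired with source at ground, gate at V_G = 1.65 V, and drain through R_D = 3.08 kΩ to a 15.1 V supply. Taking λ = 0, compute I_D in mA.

I_D = 0.333 mA

V_GS = V_G = 1.65 V, so V_ov = 1.65 − 1.1 = 0.55 V.
Assume saturation: I_D = ½ k_n V_ov² = 0.5 × 2.2 × 0.55² = 0.333 mA, giving V_DS = V_DD − I_D R_D = 15.1 − 0.333 × 3.08 = 14.1 V.
V_DS = 14.1 V ≥ V_ov = 0.55 V, confirming saturation.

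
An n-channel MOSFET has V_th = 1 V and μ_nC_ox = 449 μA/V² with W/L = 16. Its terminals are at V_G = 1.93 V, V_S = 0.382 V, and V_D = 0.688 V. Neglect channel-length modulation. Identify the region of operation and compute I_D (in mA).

Triode; I_D = 0.868 mA

V_GS = V_G − V_S = 1.93 − 0.382 = 1.55 V; V_DS = V_D − V_S = 0.688 − 0.382 = 0.306 V.
k_n = μ_nC_ox · (W/L) = 7.184 mA/V².
V_ov = V_GS − V_th = 1.55 − 1 = 0.548 V.
Since V_DS = 0.306 V < V_ov = 0.548 V, the device is in the triode region.
I_D = k_n [V_ov · V_DS − ½ V_DS²] = 7.184 × [0.548 × 0.306 − 0.5 × 0.306²] = 0.868 mA.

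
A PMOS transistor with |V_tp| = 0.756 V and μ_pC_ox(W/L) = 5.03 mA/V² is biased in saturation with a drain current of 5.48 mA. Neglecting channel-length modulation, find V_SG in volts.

V_SG = 2.23 V

In saturation I_D = ½ k_p (V_SG − |V_tp|)², so V_SG − |V_tp| = √(2 I_D / k_p) = √(2 × 5.48 / 5.03) = 1.48 V.
V_SG = 0.756 + 1.48 = 2.23 V.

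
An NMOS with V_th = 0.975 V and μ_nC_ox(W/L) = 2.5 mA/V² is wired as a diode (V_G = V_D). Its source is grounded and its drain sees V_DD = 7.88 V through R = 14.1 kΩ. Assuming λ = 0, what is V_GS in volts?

V_GS = 1.57 V

With gate tied to drain, V_GS = V_DS ≥ V_GS − V_th, so the device is in saturation.
KCL at the drain: ½ k_n (V_GS − V_th)² = (V_DD − V_GS)/R.
Let x = V_GS − 0.975. Then 17.6 x² + x − 6.905 = 0, giving x = 0.598 V (positive root), so V_GS = 1.57 V.
I_D = (V_DD − V_GS)/R = (7.88 − 1.57) / 14.1 = 0.447 mA.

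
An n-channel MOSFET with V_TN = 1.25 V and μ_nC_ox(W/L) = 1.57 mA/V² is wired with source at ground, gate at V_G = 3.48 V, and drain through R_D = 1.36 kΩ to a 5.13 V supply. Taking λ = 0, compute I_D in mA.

I_D = 2.94 mA

V_GS = V_G = 3.48 V, so V_ov = 3.48 − 1.25 = 2.23 V.
Assume saturation: I_D = ½ k_n V_ov² = 0.5 × 1.57 × 2.23² = 3.9 mA, giving V_DS = V_DD − I_D R_D = 5.13 − 3.9 × 1.36 = -0.179 V.
But -0.179 V < V_ov = 2.23 V, so the device is actually in triode.
In triode I_D = k_n[V_ov V_DS − ½ V_DS²] and I_D = (V_DD − V_DS)/R_D. Equating: 1.07 V_DS² − 5.761 V_DS + 5.13 = 0, giving V_DS = 1.12 V (the root below V_ov).
I_D = (5.13 − 1.12) / 1.36 = 2.94 mA.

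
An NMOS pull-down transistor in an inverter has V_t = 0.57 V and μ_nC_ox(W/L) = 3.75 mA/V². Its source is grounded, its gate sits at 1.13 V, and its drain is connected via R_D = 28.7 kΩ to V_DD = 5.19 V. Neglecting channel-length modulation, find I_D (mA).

V_GS = V_G = 1.13 V, so V_ov = 1.13 − 0.57 = 0.56 V.
Assume saturation: I_D = ½ k_n V_ov² = 0.5 × 3.75 × 0.56² = 0.588 mA, giving V_DS = V_DD − I_D R_D = 5.19 − 0.588 × 28.7 = -11.7 V.
But -11.7 V < V_ov = 0.56 V, so the device is actually in triode.
In triode I_D = k_n[V_ov V_DS − ½ V_DS²] and I_D = (V_DD − V_DS)/R_D. Equating: 53.8 V_DS² − 61.27 V_DS + 5.19 = 0, giving V_DS = 0.0922 V (the root below V_ov).
I_D = (5.19 − 0.0922) / 28.7 = 0.178 mA.

I_D = 0.178 mA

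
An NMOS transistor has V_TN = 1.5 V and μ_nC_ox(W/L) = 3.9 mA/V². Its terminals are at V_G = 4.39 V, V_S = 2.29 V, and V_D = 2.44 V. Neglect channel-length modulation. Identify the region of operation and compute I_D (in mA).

V_GS = V_G − V_S = 4.39 − 2.29 = 2.1 V; V_DS = V_D − V_S = 2.44 − 2.29 = 0.15 V.
V_ov = V_GS − V_TN = 2.1 − 1.5 = 0.6 V.
Since V_DS = 0.15 V < V_ov = 0.6 V, the device is in the triode region.
I_D = k_n [V_ov · V_DS − ½ V_DS²] = 3.9 × [0.6 × 0.15 − 0.5 × 0.15²] = 0.307 mA.

Triode; I_D = 0.307 mA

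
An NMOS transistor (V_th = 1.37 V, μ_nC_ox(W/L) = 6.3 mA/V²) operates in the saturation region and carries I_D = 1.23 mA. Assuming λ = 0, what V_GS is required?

In saturation I_D = ½ k_n (V_GS − V_th)², so V_GS − V_th = √(2 I_D / k_n) = √(2 × 1.23 / 6.3) = 0.625 V.
V_GS = 1.37 + 0.625 = 1.99 V.

V_GS = 1.99 V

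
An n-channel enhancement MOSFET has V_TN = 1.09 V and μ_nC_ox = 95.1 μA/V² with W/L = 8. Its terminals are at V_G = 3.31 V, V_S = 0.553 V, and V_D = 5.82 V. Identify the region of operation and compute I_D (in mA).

Saturation; I_D = 1.06 mA

V_GS = V_G − V_S = 3.31 − 0.553 = 2.76 V; V_DS = V_D − V_S = 5.82 − 0.553 = 5.27 V.
k_n = μ_nC_ox · (W/L) = 0.7608 mA/V².
V_ov = V_GS − V_TN = 2.76 − 1.09 = 1.67 V.
Since V_DS = 5.27 V ≥ V_ov = 1.67 V, the device is in saturation.
I_D = ½ k_n V_ov² = 0.5 × 0.7608 × 1.67² = 1.06 mA.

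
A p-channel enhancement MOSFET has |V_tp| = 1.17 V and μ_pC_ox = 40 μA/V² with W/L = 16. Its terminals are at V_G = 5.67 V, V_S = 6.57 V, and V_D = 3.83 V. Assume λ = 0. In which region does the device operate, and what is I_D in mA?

Cutoff; I_D = 0 mA

V_SG = V_S − V_G = 6.57 − 5.67 = 0.9 V; V_SD = V_S − V_D = 6.57 − 3.83 = 2.74 V.
V_SG = 0.9 V < |V_tp| = 1.17 V, so the transistor is in cutoff.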